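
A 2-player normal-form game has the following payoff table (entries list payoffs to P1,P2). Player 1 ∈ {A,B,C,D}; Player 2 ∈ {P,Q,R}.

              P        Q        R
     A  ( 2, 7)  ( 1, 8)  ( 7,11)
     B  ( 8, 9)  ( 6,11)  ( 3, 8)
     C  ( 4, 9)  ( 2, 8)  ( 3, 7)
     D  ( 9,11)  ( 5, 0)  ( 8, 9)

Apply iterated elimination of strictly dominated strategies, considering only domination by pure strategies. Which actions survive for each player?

P1 drop A (D beats it: P:9>2 Q:5>1 R:8>7)
P1 drop C (D beats it: P:9>4 Q:5>2 R:8>3)
P2 drop R (P beats it: B:9>8 D:11>9)
P1→{B,D} P2→{P,Q}

Remaining: P1:{B,D} P2:{P,Q}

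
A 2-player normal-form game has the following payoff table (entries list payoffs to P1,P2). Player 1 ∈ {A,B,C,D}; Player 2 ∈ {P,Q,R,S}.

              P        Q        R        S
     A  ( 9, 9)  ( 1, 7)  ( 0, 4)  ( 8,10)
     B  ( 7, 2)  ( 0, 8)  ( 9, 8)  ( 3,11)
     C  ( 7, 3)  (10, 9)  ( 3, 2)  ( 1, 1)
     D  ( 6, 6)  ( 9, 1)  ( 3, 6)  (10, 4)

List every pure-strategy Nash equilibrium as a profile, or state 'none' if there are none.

NE set: (C,Q)

(A,P): not NE [P2→S gives 10>9]
(A,Q): not NE [P1→C gives 10>1; P2→S gives 10>7]
(A,R): not NE [P1→B gives 9>0; P2→S gives 10>4]
(A,S): not NE [P1→D gives 10>8]
(B,P): not NE [P1→A gives 9>7; P2→S gives 11>2]
(B,Q): not NE [P1→C gives 10>0; P2→S gives 11>8]
(B,R): not NE [P2→S gives 11>8]
(B,S): not NE [P1→D gives 10>3]
(C,P): not NE [P1→A gives 9>7; P2→Q gives 9>3]
(C,Q): NE
(C,R): not NE [P1→B gives 9>3; P2→Q gives 9>2]
(C,S): not NE [P1→D gives 10>1; P2→Q gives 9>1]
(D,P): not NE [P1→A gives 9>6]
(D,Q): not NE [P1→C gives 10>9; P2→R gives 6>1]
(D,R): not NE [P1→B gives 9>3]
(D,S): not NE [P2→R gives 6>4]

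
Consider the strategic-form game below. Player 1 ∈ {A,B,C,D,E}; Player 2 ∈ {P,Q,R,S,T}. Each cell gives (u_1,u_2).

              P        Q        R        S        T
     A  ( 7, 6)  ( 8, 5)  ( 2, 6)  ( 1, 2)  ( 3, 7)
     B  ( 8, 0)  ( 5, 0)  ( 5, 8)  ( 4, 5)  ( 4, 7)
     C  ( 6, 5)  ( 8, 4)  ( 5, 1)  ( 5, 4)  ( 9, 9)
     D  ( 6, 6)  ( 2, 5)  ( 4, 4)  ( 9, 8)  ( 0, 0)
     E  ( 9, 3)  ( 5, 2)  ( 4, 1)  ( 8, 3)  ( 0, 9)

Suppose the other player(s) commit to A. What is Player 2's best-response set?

P2 best: {T}

u_2(P vs A) = 6
u_2(Q vs A) = 5
u_2(R vs A) = 6
u_2(S vs A) = 2
u_2(T vs A) = 7
max payoff 7 at {T}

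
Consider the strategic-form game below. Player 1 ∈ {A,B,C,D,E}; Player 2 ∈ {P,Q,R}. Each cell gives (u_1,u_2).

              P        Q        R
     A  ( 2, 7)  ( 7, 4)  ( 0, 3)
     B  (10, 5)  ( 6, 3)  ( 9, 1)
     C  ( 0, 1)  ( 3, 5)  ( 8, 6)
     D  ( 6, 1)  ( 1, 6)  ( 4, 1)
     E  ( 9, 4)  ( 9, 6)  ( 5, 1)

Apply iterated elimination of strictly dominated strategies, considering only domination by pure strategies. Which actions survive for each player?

P1 drop A (E beats it: P:9>2 Q:9>7 R:5>0)
P1 drop C (B beats it: P:10>0 Q:6>3 R:9>8)
P1 drop D (B beats it: P:10>6 Q:6>1 R:9>4)
P2 drop R (P beats it: B:5>1 E:4>1)
P1→{B,E} P2→{P,Q}

Survivors P1:{B,E} P2:{P,Q}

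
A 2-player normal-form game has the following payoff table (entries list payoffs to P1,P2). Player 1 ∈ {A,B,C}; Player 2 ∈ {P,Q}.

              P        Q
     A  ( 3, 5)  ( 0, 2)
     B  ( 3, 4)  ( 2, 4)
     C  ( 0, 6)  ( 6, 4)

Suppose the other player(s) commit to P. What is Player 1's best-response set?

P1 best: {A,B}

u_1(A vs P) = 3
u_1(B vs P) = 3
u_1(C vs P) = 0
max payoff 3 at {A,B}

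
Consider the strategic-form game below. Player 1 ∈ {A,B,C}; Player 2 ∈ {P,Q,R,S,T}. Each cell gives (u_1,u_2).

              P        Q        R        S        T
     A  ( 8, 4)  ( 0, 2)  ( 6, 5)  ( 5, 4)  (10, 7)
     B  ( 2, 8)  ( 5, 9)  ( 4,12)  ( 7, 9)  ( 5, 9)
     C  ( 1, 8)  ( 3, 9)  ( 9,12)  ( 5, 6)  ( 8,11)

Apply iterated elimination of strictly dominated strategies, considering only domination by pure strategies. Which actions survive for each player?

P2 drop P (R beats it: A:5>4 B:12>8 C:12>8)
P2 drop Q (R beats it: A:5>2 B:12>9 C:12>9)
P2 drop S (R beats it: A:5>4 B:12>9 C:12>6)
P1 drop B (A beats it: R:6>4 T:10>5)
P1→{A,C} P2→{R,T}

IESDS → P1:{A,C} P2:{R,T}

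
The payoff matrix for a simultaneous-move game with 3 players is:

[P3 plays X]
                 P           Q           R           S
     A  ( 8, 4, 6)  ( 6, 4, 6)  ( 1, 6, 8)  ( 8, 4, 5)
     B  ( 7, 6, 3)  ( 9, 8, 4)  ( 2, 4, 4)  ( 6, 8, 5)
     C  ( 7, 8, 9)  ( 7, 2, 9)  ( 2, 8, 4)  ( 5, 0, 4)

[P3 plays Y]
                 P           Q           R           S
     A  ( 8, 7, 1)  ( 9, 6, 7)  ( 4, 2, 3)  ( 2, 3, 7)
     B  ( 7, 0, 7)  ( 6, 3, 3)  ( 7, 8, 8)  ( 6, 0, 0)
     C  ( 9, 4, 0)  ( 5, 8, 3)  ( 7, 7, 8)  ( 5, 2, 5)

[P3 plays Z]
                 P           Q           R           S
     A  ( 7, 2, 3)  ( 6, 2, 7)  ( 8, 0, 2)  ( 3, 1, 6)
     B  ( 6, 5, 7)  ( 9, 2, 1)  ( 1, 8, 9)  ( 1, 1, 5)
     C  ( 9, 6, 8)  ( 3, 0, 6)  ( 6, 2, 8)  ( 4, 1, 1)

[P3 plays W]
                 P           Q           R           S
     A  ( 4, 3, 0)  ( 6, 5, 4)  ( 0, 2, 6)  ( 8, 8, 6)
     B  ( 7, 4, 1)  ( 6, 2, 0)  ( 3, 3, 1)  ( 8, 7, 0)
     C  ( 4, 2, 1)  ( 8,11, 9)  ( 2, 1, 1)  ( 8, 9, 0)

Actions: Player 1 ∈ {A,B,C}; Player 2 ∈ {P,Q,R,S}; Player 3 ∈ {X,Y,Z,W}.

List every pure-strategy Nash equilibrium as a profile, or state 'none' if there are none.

(A,P,X): not NE [P2→R gives 6>4]
(A,P,Y): not NE [P1→C gives 9>8; P3→X gives 6>1]
(A,P,Z): not NE [P1→C gives 9>7; P3→X gives 6>3]
(A,P,W): not NE [P1→B gives 7>4; P2→S gives 8>3; P3→X gives 6>0]
(A,Q,X): not NE [P1→B gives 9>6; P2→R gives 6>4; P3→Z gives 7>6]
(A,Q,Y): not NE [P2→P gives 7>6]
(A,Q,Z): not NE [P1→B gives 9>6]
(A,Q,W): not NE [P1→C gives 8>6; P2→S gives 8>5; P3→Z gives 7>4]
(A,R,X): not NE [P1→C gives 2>1]
(A,R,Y): not NE [P1→C gives 7>4; P2→P gives 7>2; P3→X gives 8>3]
(A,R,Z): not NE [P2→Q gives 2>0; P3→X gives 8>2]
(A,R,W): not NE [P1→B gives 3>0; P2→S gives 8>2; P3→X gives 8>6]
(A,S,X): not NE [P2→R gives 6>4; P3→Y gives 7>5]
(A,S,Y): not NE [P1→B gives 6>2; P2→P gives 7>3]
(A,S,Z): not NE [P1→C gives 4>3; P2→Q gives 2>1; P3→Y gives 7>6]
(A,S,W): not NE [P3→Y gives 7>6]
(B,P,X): not NE [P1→A gives 8>7; P2→S gives 8>6; P3→Z gives 7>3]
(B,P,Y): not NE [P1→C gives 9>7; P2→R gives 8>0]
(B,P,Z): not NE [P1→C gives 9>6; P2→R gives 8>5]
(B,P,W): not NE [P2→S gives 7>4; P3→Z gives 7>1]
(B,Q,X): NE
(B,Q,Y): not NE [P1→A gives 9>6; P2→R gives 8>3; P3→X gives 4>3]
(B,Q,Z): not NE [P2→R gives 8>2; P3→X gives 4>1]
(B,Q,W): not NE [P1→C gives 8>6; P2→S gives 7>2; P3→X gives 4>0]
(B,R,X): not NE [P2→S gives 8>4; P3→Z gives 9>4]
(B,R,Y): not NE [P3→Z gives 9>8]
(B,R,Z): not NE [P1→A gives 8>1]
(B,R,W): not NE [P2→S gives 7>3; P3→Z gives 9>1]
(B,S,X): not NE [P1→A gives 8>6]
(B,S,Y): not NE [P2→R gives 8>0; P3→Z gives 5>0]
(B,S,Z): not NE [P1→C gives 4>1; P2→R gives 8>1]
(B,S,W): not NE [P3→Z gives 5>0]
(C,P,X): not NE [P1→A gives 8>7]
(C,P,Y): not NE [P2→Q gives 8>4; P3→X gives 9>0]
(C,P,Z): not NE [P3→X gives 9>8]
(C,P,W): not NE [P1→B gives 7>4; P2→Q gives 11>2; P3→X gives 9>1]
(C,Q,X): not NE [P1→B gives 9>7; P2→R gives 8>2]
(C,Q,Y): not NE [P1→A gives 9>5; P3→W gives 9>3]
(C,Q,Z): not NE [P1→B gives 9>3; P2→P gives 6>0; P3→W gives 9>6]
(C,Q,W): NE
(C,R,X): not NE [P3→Z gives 8>4]
(C,R,Y): not NE [P2→Q gives 8>7]
(C,R,Z): not NE [P1→A gives 8>6; P2→P gives 6>2]
(C,R,W): not NE [P1→B gives 3>2; P2→Q gives 11>1; P3→Z gives 8>1]
(C,S,X): not NE [P1→A gives 8>5; P2→R gives 8>0; P3→Y gives 5>4]
(C,S,Y): not NE [P1→B gives 6>5; P2→Q gives 8>2]
(C,S,Z): not NE [P2→P gives 6>1; P3→Y gives 5>1]
(C,S,W): not NE [P2→Q gives 11>9; P3→Y gives 5>0]

PSNE = {(B,Q,X), (C,Q,W)}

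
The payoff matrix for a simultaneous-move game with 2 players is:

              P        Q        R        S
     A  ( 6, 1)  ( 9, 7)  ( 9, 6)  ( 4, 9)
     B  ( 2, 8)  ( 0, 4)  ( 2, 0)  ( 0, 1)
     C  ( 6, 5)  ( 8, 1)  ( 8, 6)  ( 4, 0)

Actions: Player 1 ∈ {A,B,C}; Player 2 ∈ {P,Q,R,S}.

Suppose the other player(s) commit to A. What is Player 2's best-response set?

u_2(P vs A) = 1
u_2(Q vs A) = 7
u_2(R vs A) = 6
u_2(S vs A) = 9
max payoff 9 at {S}

argmax u_2 = {S}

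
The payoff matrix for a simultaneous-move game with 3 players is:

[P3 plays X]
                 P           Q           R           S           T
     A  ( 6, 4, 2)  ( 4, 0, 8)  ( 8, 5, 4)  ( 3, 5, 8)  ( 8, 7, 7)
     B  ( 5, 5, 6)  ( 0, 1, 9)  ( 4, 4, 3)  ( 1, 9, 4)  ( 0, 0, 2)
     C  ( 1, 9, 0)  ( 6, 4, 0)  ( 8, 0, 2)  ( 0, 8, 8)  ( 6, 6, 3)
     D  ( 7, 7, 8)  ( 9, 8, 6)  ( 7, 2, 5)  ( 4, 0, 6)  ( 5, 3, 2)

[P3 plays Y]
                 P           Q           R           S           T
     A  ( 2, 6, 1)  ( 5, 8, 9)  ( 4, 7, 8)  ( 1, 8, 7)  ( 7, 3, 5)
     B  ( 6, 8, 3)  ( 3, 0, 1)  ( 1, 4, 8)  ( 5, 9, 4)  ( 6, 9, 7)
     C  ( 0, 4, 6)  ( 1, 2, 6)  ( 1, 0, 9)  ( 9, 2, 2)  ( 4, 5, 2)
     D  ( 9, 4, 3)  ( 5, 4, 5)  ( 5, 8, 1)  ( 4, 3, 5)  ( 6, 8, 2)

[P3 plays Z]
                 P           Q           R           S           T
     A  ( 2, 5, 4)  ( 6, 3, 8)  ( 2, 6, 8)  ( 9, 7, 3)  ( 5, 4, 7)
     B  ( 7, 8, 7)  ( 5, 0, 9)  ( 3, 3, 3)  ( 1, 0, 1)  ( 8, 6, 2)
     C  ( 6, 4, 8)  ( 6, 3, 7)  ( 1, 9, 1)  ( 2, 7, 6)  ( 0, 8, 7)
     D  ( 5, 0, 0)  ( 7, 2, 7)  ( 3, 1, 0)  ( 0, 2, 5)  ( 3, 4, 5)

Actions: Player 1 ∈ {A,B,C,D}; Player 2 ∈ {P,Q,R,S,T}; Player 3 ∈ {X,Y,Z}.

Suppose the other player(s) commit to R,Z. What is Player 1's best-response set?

u_1(A vs R,Z) = 2
u_1(B vs R,Z) = 3
u_1(C vs R,Z) = 1
u_1(D vs R,Z) = 3
max payoff 3 at {B,D}

P1 best: {B,D}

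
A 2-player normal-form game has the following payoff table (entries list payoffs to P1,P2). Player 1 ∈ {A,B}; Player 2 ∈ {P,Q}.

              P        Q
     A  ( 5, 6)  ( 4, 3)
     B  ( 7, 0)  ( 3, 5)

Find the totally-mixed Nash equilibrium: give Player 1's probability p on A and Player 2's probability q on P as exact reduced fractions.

P1 indiff ⇒ q·5+(1-q)·4 = q·7+(1-q)·3 ⇒ q(-2) = (1-q)(-1) ⇒ q = 1/3
P2 indiff ⇒ p·6+(1-p)·0 = p·3+(1-p)·5 ⇒ p(3) = (1-p)(5) ⇒ p = 5/8

(p,q) = (5/8, 1/3)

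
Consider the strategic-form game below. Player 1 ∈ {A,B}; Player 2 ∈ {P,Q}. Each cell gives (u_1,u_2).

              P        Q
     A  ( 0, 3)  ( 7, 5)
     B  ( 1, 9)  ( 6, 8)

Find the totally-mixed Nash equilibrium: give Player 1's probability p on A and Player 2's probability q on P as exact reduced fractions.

(p,q) = (1/3, 1/2)

P1 indiff ⇒ q·0+(1-q)·7 = q·1+(1-q)·6 ⇒ q(-1) = (1-q)(-1) ⇒ q = 1/2
P2 indiff ⇒ p·3+(1-p)·9 = p·5+(1-p)·8 ⇒ p(-2) = (1-p)(-1) ⇒ p = 1/3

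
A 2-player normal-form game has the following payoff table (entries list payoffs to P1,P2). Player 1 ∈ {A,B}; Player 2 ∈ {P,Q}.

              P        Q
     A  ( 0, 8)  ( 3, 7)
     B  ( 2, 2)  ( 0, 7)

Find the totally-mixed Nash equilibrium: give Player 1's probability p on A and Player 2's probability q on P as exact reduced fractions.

P1 indiff ⇒ q·0+(1-q)·3 = q·2+(1-q)·0 ⇒ q(-2) = (1-q)(-3) ⇒ q = 3/5
P2 indiff ⇒ p·8+(1-p)·2 = p·7+(1-p)·7 ⇒ p(1) = (1-p)(5) ⇒ p = 5/6

P1 mixes 5/6 on A; P2 mixes 3/5 on P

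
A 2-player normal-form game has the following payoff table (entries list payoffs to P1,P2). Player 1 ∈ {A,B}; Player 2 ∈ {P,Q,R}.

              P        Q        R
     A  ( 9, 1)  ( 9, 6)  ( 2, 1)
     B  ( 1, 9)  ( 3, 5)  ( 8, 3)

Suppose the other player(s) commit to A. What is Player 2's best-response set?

argmax u_2 = {Q}

u_2(P vs A) = 1
u_2(Q vs A) = 6
u_2(R vs A) = 1
max payoff 6 at {Q}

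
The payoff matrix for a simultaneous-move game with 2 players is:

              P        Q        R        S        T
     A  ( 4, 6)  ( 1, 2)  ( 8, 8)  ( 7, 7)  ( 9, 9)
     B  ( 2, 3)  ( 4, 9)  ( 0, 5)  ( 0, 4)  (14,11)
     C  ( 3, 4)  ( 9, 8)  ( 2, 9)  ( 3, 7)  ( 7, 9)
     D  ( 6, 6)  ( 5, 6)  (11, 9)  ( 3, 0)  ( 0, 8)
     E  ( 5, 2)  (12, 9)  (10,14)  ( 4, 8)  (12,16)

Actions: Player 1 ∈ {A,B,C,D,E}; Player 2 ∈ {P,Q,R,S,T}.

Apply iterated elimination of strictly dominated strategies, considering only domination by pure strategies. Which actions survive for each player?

Survivors P1:{B,D,E} P2:{R,T}

P1 drop C (E beats it: P:5>3 Q:12>9 R:10>2 S:4>3 T:12>7)
P2 drop P (R beats it: A:8>6 B:5>3 D:9>6 E:14>2)
P2 drop Q (T beats it: A:9>2 B:11>9 D:8>6 E:16>9)
P2 drop S (R beats it: A:8>7 B:5>4 D:9>0 E:14>8)
P1 drop A (E beats it: R:10>8 T:12>9)
P1→{B,D,E} P2→{R,T}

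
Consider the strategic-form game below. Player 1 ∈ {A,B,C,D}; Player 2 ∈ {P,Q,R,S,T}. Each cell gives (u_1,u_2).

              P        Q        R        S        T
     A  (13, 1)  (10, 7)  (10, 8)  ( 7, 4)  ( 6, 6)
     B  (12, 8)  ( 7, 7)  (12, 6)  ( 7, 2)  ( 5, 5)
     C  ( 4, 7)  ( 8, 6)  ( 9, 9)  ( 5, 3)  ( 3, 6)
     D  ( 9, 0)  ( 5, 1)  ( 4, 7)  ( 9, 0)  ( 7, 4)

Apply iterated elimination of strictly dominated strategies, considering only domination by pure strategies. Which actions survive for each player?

Survivors P1:{A,B} P2:{P,Q,R}

P1 drop C (A beats it: P:13>4 Q:10>8 R:10>9 S:7>5 T:6>3)
P2 drop S (Q beats it: A:7>4 B:7>2 D:1>0)
P2 drop T (R beats it: A:8>6 B:6>5 D:7>4)
P1 drop D (A beats it: P:13>9 Q:10>5 R:10>4)
P1→{A,B} P2→{P,Q,R}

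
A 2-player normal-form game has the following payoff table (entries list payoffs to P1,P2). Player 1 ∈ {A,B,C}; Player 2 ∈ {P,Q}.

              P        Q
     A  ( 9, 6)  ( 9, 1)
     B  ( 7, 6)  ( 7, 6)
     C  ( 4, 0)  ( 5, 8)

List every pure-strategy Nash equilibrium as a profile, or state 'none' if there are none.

(A,P): NE
(A,Q): not NE [P2→P gives 6>1]
(B,P): not NE [P1→A gives 9>7]
(B,Q): not NE [P1→A gives 9>7]
(C,P): not NE [P1→A gives 9>4; P2→Q gives 8>0]
(C,Q): not NE [P1→A gives 9>5]

NE set: (A,P)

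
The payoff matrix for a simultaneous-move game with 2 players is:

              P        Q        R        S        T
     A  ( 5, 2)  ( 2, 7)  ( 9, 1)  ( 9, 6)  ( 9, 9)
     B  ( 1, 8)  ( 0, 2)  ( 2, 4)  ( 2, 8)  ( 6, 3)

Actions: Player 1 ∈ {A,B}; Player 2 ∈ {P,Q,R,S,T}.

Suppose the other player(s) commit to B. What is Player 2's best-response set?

u_2(P vs B) = 8
u_2(Q vs B) = 2
u_2(R vs B) = 4
u_2(S vs B) = 8
u_2(T vs B) = 3
max payoff 8 at {P,S}

argmax u_2 = {P,S}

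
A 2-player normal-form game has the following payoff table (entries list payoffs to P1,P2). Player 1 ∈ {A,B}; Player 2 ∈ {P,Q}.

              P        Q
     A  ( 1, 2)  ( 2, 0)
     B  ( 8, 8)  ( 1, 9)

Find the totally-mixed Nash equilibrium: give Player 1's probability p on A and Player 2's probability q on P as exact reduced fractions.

p=1/3, q=1/8

P1 indiff ⇒ q·1+(1-q)·2 = q·8+(1-q)·1 ⇒ q(-7) = (1-q)(-1) ⇒ q = 1/8
P2 indiff ⇒ p·2+(1-p)·8 = p·0+(1-p)·9 ⇒ p(2) = (1-p)(1) ⇒ p = 1/3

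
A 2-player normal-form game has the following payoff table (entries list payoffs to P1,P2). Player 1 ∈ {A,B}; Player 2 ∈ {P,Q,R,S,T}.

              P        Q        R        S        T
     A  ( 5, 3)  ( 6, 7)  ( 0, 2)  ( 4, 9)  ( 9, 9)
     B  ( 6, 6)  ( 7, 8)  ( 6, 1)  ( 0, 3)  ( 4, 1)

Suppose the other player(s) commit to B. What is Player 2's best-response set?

u_2(P vs B) = 6
u_2(Q vs B) = 8
u_2(R vs B) = 1
u_2(S vs B) = 3
u_2(T vs B) = 1
max payoff 8 at {Q}

argmax u_2 = {Q}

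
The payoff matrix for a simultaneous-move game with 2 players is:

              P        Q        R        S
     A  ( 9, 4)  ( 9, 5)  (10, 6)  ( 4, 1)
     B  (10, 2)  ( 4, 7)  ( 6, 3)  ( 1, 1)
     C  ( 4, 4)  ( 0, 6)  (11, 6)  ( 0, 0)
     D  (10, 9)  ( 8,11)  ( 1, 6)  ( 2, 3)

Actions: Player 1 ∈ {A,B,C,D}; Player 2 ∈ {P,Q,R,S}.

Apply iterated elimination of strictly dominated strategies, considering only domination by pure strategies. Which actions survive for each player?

Remaining: P1:{A,C} P2:{Q,R}

P2 drop P (Q beats it: A:5>4 B:7>2 C:6>4 D:11>9)
P1 drop B (A beats it: Q:9>4 R:10>6 S:4>1)
P1 drop D (A beats it: Q:9>8 R:10>1 S:4>2)
P2 drop S (Q beats it: A:5>1 C:6>0)
P1→{A,C} P2→{Q,R}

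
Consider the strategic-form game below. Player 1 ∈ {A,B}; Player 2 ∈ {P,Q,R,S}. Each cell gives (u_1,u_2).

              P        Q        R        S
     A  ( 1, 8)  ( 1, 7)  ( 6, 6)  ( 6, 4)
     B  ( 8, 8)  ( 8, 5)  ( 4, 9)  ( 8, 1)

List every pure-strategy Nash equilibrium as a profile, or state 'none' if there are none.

(A,P): not NE [P1→B gives 8>1]
(A,Q): not NE [P1→B gives 8>1; P2→P gives 8>7]
(A,R): not NE [P2→P gives 8>6]
(A,S): not NE [P1→B gives 8>6; P2→P gives 8>4]
(B,P): not NE [P2→R gives 9>8]
(B,Q): not NE [P2→R gives 9>5]
(B,R): not NE [P1→A gives 6>4]
(B,S): not NE [P2→R gives 9>1]

PSNE: ∅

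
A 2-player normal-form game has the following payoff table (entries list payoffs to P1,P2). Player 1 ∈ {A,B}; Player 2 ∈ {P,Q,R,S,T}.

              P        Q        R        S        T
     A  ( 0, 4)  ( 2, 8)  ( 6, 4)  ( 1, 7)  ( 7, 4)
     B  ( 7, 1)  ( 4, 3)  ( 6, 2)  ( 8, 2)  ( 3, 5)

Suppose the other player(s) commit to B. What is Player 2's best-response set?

P2 best: {T}

u_2(P vs B) = 1
u_2(Q vs B) = 3
u_2(R vs B) = 2
u_2(S vs B) = 2
u_2(T vs B) = 5
max payoff 5 at {T}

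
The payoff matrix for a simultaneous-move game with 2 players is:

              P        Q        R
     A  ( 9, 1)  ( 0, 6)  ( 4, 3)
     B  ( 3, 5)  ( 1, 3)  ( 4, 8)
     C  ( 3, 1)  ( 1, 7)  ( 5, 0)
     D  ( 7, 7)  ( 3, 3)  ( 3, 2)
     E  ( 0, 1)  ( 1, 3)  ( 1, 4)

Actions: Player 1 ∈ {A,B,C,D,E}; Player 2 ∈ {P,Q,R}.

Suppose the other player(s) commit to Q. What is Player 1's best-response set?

u_1(A vs Q) = 0
u_1(B vs Q) = 1
u_1(C vs Q) = 1
u_1(D vs Q) = 3
u_1(E vs Q) = 1
max payoff 3 at {D}

P1 best: {D}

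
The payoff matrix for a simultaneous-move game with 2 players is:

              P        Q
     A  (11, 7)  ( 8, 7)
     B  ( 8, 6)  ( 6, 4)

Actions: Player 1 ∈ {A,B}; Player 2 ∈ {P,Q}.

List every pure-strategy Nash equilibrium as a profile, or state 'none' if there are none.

(A,P): NE
(A,Q): NE
(B,P): not NE [P1→A gives 11>8]
(B,Q): not NE [P1→A gives 8>6; P2→P gives 6>4]

PSNE = {(A,P), (A,Q)}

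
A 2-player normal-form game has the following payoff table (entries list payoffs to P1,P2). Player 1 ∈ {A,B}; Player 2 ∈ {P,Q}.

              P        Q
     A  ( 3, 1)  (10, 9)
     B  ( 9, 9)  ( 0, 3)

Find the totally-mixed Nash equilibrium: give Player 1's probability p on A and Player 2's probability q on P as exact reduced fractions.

P1 indiff ⇒ q·3+(1-q)·10 = q·9+(1-q)·0 ⇒ q(-6) = (1-q)(-10) ⇒ q = 5/8
P2 indiff ⇒ p·1+(1-p)·9 = p·9+(1-p)·3 ⇒ p(-8) = (1-p)(-6) ⇒ p = 3/7

P1 mixes 3/7 on A; P2 mixes 5/8 on P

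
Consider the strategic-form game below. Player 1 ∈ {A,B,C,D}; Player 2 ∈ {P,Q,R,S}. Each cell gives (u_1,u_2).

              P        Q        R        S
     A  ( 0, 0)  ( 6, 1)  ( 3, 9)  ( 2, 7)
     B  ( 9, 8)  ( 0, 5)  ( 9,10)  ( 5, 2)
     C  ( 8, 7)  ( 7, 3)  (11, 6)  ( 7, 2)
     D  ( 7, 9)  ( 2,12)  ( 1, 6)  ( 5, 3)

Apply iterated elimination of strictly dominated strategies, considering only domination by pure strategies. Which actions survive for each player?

P1 drop A (C beats it: P:8>0 Q:7>6 R:11>3 S:7>2)
P1 drop D (C beats it: P:8>7 Q:7>2 R:11>1 S:7>5)
P2 drop Q (P beats it: B:8>5 C:7>3)
P2 drop S (P beats it: B:8>2 C:7>2)
P1→{B,C} P2→{P,R}

Survivors P1:{B,C} P2:{P,R}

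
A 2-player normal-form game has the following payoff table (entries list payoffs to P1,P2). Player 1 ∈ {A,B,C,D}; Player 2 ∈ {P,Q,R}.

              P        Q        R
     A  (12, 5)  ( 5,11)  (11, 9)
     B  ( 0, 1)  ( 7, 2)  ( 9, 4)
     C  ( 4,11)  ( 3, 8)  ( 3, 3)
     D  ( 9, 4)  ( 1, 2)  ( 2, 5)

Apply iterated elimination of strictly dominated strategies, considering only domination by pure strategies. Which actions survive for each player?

Remaining: P1:{A,B} P2:{Q,R}

P1 drop C (A beats it: P:12>4 Q:5>3 R:11>3)
P1 drop D (A beats it: P:12>9 Q:5>1 R:11>2)
P2 drop P (Q beats it: A:11>5 B:2>1)
P1→{A,B} P2→{Q,R}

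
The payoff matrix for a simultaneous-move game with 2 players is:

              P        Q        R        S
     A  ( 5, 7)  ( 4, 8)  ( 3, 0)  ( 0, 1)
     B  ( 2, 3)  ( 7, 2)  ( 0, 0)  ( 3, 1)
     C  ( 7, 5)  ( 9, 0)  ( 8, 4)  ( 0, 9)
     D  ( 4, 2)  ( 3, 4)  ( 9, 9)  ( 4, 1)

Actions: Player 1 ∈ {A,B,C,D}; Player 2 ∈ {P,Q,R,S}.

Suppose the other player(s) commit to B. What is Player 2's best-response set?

u_2(P vs B) = 3
u_2(Q vs B) = 2
u_2(R vs B) = 0
u_2(S vs B) = 1
max payoff 3 at {P}

BR_2 = {P}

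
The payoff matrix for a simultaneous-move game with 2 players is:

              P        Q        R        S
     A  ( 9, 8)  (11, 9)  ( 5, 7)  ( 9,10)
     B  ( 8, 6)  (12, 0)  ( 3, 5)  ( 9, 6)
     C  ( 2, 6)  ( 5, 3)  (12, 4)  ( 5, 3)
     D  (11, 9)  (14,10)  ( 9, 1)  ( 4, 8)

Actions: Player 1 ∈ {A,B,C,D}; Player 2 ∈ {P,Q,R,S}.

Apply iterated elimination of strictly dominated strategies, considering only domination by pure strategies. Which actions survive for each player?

P2 drop R (P beats it: A:8>7 B:6>5 C:6>4 D:9>1)
P1 drop C (A beats it: P:9>2 Q:11>5 S:9>5)
P1→{A,B,D} P2→{P,Q,S}

Survivors P1:{A,B,D} P2:{P,Q,S}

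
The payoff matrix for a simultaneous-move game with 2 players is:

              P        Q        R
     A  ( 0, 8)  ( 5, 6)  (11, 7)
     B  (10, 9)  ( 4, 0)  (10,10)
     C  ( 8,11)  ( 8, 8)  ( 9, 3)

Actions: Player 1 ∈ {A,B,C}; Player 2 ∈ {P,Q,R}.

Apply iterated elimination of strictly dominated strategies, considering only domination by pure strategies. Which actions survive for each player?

Survivors P1:{A,B} P2:{P,R}

P2 drop Q (P beats it: A:8>6 B:9>0 C:11>8)
P1 drop C (B beats it: P:10>8 R:10>9)
P1→{A,B} P2→{P,R}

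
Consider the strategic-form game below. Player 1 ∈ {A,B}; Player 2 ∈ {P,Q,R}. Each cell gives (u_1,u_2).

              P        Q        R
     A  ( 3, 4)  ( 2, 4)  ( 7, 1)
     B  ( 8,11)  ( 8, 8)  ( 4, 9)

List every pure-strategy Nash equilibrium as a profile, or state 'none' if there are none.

(A,P): not NE [P1→B gives 8>3]
(A,Q): not NE [P1→B gives 8>2]
(A,R): not NE [P2→Q gives 4>1]
(B,P): NE
(B,Q): not NE [P2→P gives 11>8]
(B,R): not NE [P1→A gives 7>4; P2→P gives 11>9]

Nash profiles: (B,P)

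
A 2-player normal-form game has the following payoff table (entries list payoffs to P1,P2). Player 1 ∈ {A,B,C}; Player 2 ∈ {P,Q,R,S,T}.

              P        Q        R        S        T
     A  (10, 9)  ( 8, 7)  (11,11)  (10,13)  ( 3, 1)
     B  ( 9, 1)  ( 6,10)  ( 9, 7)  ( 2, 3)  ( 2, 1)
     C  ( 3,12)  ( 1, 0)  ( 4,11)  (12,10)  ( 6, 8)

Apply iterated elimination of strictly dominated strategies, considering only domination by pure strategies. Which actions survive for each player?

P1 drop B (A beats it: P:10>9 Q:8>6 R:11>9 S:10>2 T:3>2)
P2 drop Q (P beats it: A:9>7 C:12>0)
P2 drop T (P beats it: A:9>1 C:12>8)
P1→{A,C} P2→{P,R,S}

IESDS → P1:{A,C} P2:{P,R,S}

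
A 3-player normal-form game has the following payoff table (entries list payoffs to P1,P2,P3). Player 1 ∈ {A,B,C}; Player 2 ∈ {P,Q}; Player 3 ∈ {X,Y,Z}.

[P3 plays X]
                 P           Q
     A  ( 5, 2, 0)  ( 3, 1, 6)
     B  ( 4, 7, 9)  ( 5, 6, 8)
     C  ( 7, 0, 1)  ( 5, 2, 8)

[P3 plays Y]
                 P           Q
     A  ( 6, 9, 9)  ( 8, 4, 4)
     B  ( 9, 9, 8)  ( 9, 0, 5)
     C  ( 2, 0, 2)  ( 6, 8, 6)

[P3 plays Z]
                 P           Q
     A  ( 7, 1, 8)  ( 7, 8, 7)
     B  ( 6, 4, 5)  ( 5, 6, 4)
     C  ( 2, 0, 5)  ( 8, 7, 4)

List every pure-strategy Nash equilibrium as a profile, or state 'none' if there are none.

(A,P,X): not NE [P1→C gives 7>5; P3→Y gives 9>0]
(A,P,Y): not NE [P1→B gives 9>6]
(A,P,Z): not NE [P2→Q gives 8>1; P3→Y gives 9>8]
(A,Q,X): not NE [P1→C gives 5>3; P2→P gives 2>1; P3→Z gives 7>6]
(A,Q,Y): not NE [P1→B gives 9>8; P2→P gives 9>4; P3→Z gives 7>4]
(A,Q,Z): not NE [P1→C gives 8>7]
(B,P,X): not NE [P1→C gives 7>4]
(B,P,Y): not NE [P3→X gives 9>8]
(B,P,Z): not NE [P1→A gives 7>6; P2→Q gives 6>4; P3→X gives 9>5]
(B,Q,X): not NE [P2→P gives 7>6]
(B,Q,Y): not NE [P2→P gives 9>0; P3→X gives 8>5]
(B,Q,Z): not NE [P1→C gives 8>5; P3→X gives 8>4]
(C,P,X): not NE [P2→Q gives 2>0; P3→Z gives 5>1]
(C,P,Y): not NE [P1→B gives 9>2; P2→Q gives 8>0; P3→Z gives 5>2]
(C,P,Z): not NE [P1→A gives 7>2; P2→Q gives 7>0]
(C,Q,X): NE
(C,Q,Y): not NE [P1→B gives 9>6; P3→X gives 8>6]
(C,Q,Z): not NE [P3→X gives 8>4]

PSNE = {(C,Q,X)}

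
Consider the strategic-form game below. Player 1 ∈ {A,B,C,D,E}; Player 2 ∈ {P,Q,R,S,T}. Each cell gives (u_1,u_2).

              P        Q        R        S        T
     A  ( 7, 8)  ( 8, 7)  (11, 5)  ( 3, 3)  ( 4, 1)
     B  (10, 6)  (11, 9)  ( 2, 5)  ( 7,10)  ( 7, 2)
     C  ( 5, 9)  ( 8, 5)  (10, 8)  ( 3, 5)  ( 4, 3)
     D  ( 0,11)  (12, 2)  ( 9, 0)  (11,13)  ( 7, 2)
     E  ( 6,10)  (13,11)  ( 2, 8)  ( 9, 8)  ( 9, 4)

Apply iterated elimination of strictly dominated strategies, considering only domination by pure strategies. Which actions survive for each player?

P2 drop R (P beats it: A:8>5 B:6>5 C:9>8 D:11>0 E:10>8)
P1 drop A (B beats it: P:10>7 Q:11>8 S:7>3 T:7>4)
P1 drop C (B beats it: P:10>5 Q:11>8 S:7>3 T:7>4)
P2 drop T (P beats it: B:6>2 D:11>2 E:10>4)
P1→{B,D,E} P2→{P,Q,S}

Remaining: P1:{B,D,E} P2:{P,Q,S}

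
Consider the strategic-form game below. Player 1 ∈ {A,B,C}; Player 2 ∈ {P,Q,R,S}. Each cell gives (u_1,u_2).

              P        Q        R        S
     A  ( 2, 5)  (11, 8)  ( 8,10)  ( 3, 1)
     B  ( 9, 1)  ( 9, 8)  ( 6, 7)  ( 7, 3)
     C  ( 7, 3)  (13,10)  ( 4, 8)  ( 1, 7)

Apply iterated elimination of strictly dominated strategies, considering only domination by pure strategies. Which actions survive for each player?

Remaining: P1:{A,C} P2:{Q,R}

P2 drop P (Q beats it: A:8>5 B:8>1 C:10>3)
P2 drop S (Q beats it: A:8>1 B:8>3 C:10>7)
P1 drop B (A beats it: Q:11>9 R:8>6)
P1→{A,C} P2→{Q,R}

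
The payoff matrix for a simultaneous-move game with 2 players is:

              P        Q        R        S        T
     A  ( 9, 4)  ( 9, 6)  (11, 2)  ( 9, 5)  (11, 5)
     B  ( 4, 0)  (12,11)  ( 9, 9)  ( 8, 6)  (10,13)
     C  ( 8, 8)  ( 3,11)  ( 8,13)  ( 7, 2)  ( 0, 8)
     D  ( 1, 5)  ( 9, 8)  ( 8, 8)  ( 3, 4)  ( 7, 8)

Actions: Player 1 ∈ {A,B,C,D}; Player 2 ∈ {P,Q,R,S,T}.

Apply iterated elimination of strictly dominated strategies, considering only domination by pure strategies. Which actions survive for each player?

Survivors P1:{A,B} P2:{Q,T}

P1 drop C (A beats it: P:9>8 Q:9>3 R:11>8 S:9>7 T:11>0)
P1 drop D (B beats it: P:4>1 Q:12>9 R:9>8 S:8>3 T:10>7)
P2 drop P (Q beats it: A:6>4 B:11>0)
P2 drop R (Q beats it: A:6>2 B:11>9)
P2 drop S (Q beats it: A:6>5 B:11>6)
P1→{A,B} P2→{Q,T}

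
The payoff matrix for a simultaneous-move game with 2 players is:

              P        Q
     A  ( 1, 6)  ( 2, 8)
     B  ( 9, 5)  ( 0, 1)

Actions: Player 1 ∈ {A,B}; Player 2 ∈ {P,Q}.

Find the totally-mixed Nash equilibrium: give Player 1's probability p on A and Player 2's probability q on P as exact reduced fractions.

P1 indiff ⇒ q·1+(1-q)·2 = q·9+(1-q)·0 ⇒ q(-8) = (1-q)(-2) ⇒ q = 1/5
P2 indiff ⇒ p·6+(1-p)·5 = p·8+(1-p)·1 ⇒ p(-2) = (1-p)(-4) ⇒ p = 2/3

(p,q) = (2/3, 1/5)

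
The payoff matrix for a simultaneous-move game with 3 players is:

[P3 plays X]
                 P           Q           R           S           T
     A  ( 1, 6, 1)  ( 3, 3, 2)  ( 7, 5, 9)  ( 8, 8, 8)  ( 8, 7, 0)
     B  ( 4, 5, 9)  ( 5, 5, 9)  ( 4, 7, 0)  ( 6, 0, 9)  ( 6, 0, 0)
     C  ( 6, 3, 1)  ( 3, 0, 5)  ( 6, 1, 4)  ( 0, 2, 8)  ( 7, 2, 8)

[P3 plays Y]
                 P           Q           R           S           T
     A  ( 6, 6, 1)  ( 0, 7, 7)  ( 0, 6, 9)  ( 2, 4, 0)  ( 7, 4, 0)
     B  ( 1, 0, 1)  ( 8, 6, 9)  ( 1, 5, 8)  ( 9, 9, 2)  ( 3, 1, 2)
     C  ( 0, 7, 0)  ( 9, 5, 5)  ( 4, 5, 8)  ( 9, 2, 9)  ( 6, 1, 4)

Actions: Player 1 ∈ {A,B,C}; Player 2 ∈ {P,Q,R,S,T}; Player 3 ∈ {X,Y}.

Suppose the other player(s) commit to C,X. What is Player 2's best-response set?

u_2(P vs C,X) = 3
u_2(Q vs C,X) = 0
u_2(R vs C,X) = 1
u_2(S vs C,X) = 2
u_2(T vs C,X) = 2
max payoff 3 at {P}

argmax u_2 = {P}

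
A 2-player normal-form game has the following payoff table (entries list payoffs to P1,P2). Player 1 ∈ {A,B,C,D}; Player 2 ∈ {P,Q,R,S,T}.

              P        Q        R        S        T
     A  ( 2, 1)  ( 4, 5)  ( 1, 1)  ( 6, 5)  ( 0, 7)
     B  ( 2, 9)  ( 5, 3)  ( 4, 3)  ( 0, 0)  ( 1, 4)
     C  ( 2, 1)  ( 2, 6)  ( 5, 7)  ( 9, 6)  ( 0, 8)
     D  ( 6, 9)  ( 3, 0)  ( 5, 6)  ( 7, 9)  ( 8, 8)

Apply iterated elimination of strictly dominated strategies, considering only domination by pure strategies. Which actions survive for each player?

P2 drop Q (T beats it: A:7>5 B:4>3 C:8>6 D:8>0)
P1 drop A (D beats it: P:6>2 R:5>1 S:7>6 T:8>0)
P1 drop B (D beats it: P:6>2 R:5>4 S:7>0 T:8>1)
P2 drop R (T beats it: C:8>7 D:8>6)
P1→{C,D} P2→{P,S,T}

IESDS → P1:{C,D} P2:{P,S,T}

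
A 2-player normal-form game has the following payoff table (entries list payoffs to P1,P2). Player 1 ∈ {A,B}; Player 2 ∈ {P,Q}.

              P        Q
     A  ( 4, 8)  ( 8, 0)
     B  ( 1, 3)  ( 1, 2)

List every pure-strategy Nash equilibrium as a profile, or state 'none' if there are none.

NE set: (A,P)

(A,P): NE
(A,Q): not NE [P2→P gives 8>0]
(B,P): not NE [P1→A gives 4>1]
(B,Q): not NE [P1→A gives 8>1; P2→P gives 3>2]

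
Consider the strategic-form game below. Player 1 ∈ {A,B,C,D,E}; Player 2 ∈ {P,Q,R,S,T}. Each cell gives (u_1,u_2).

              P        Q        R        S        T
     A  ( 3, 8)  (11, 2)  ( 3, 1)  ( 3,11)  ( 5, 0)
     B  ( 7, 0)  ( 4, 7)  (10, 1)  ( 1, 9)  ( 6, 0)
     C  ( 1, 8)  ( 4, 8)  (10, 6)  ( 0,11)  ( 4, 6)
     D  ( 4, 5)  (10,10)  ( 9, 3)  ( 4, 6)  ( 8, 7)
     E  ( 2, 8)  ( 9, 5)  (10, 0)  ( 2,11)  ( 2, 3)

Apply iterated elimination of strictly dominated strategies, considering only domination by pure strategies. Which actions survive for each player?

Remaining: P1:{A,D} P2:{Q,S}

P2 drop P (S beats it: A:11>8 B:9>0 C:11>8 D:6>5 E:11>8)
P2 drop R (Q beats it: A:2>1 B:7>1 C:8>6 D:10>3 E:5>0)
P1 drop B (D beats it: Q:10>4 S:4>1 T:8>6)
P1 drop C (A beats it: Q:11>4 S:3>0 T:5>4)
P1 drop E (A beats it: Q:11>9 S:3>2 T:5>2)
P2 drop T (Q beats it: A:2>0 D:10>7)
P1→{A,D} P2→{Q,S}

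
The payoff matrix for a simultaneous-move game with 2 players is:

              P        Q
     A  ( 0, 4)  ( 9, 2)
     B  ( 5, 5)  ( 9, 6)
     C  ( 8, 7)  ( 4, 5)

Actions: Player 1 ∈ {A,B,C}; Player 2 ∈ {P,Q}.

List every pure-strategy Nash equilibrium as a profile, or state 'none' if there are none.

(A,P): not NE [P1→C gives 8>0]
(A,Q): not NE [P2→P gives 4>2]
(B,P): not NE [P1→C gives 8>5; P2→Q gives 6>5]
(B,Q): NE
(C,P): NE
(C,Q): not NE [P1→B gives 9>4; P2→P gives 7>5]

PSNE = {(B,Q), (C,P)}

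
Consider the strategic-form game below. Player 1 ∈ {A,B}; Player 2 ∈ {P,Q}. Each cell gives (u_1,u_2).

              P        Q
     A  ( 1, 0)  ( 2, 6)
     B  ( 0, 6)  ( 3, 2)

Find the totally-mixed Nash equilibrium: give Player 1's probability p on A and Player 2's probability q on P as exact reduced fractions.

P1 indiff ⇒ q·1+(1-q)·2 = q·0+(1-q)·3 ⇒ q(1) = (1-q)(1) ⇒ q = 1/2
P2 indiff ⇒ p·0+(1-p)·6 = p·6+(1-p)·2 ⇒ p(-6) = (1-p)(-4) ⇒ p = 2/5

(p,q) = (2/5, 1/2)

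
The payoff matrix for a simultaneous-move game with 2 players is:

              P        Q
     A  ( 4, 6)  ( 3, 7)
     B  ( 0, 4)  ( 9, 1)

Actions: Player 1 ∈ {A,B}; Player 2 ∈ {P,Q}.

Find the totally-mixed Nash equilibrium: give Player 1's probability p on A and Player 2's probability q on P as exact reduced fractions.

P1 mixes 3/4 on A; P2 mixes 3/5 on P

P1 indiff ⇒ q·4+(1-q)·3 = q·0+(1-q)·9 ⇒ q(4) = (1-q)(6) ⇒ q = 3/5
P2 indiff ⇒ p·6+(1-p)·4 = p·7+(1-p)·1 ⇒ p(-1) = (1-p)(-3) ⇒ p = 3/4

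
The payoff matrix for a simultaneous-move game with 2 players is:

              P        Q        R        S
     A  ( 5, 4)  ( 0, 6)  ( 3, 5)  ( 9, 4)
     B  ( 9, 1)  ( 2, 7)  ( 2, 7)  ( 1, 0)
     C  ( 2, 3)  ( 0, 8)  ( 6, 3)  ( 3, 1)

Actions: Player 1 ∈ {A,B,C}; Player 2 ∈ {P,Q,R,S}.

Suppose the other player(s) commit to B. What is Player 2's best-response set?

P2 best: {Q,R}

u_2(P vs B) = 1
u_2(Q vs B) = 7
u_2(R vs B) = 7
u_2(S vs B) = 0
max payoff 7 at {Q,R}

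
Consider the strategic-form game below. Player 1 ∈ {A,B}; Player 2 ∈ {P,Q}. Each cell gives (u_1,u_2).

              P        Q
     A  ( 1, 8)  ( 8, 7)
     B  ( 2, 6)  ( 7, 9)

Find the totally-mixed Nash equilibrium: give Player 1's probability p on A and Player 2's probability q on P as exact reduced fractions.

(p,q) = (3/4, 1/2)

P1 indiff ⇒ q·1+(1-q)·8 = q·2+(1-q)·7 ⇒ q(-1) = (1-q)(-1) ⇒ q = 1/2
P2 indiff ⇒ p·8+(1-p)·6 = p·7+(1-p)·9 ⇒ p(1) = (1-p)(3) ⇒ p = 3/4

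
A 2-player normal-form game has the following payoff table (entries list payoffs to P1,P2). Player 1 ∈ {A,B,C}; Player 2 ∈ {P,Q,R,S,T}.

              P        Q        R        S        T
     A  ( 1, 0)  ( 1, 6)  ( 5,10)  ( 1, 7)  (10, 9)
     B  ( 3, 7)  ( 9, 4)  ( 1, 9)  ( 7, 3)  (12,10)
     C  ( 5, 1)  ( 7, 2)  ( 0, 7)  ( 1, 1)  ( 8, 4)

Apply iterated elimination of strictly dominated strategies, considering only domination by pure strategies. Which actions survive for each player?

Survivors P1:{A,B} P2:{R,T}

P2 drop P (R beats it: A:10>0 B:9>7 C:7>1)
P1 drop C (B beats it: Q:9>7 R:1>0 S:7>1 T:12>8)
P2 drop Q (R beats it: A:10>6 B:9>4)
P2 drop S (R beats it: A:10>7 B:9>3)
P1→{A,B} P2→{R,T}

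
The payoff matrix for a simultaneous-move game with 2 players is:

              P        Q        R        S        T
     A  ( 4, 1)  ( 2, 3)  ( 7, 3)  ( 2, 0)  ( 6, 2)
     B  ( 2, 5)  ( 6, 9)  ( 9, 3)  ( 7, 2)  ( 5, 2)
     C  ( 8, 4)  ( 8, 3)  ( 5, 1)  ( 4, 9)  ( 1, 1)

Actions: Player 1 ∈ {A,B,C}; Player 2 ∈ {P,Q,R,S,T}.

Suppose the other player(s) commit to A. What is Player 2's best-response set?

u_2(P vs A) = 1
u_2(Q vs A) = 3
u_2(R vs A) = 3
u_2(S vs A) = 0
u_2(T vs A) = 2
max payoff 3 at {Q,R}

argmax u_2 = {Q,R}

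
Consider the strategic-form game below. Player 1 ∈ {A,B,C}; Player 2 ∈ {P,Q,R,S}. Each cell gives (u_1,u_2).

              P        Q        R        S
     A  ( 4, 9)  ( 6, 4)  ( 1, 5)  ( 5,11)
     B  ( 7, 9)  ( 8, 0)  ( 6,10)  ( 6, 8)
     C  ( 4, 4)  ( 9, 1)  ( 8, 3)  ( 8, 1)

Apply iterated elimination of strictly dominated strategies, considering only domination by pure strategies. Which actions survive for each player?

IESDS → P1:{B,C} P2:{P,R}

P1 drop A (B beats it: P:7>4 Q:8>6 R:6>1 S:6>5)
P2 drop Q (P beats it: B:9>0 C:4>1)
P2 drop S (P beats it: B:9>8 C:4>1)
P1→{B,C} P2→{P,R}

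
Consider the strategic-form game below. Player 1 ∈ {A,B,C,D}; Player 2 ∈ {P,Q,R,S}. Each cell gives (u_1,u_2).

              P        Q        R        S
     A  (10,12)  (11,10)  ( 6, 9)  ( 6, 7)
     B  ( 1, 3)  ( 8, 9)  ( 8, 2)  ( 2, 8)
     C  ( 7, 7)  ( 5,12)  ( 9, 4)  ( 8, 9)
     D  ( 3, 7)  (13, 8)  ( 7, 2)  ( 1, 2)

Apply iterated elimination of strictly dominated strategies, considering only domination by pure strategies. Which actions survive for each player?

Remaining: P1:{A,D} P2:{P,Q}

P2 drop R (P beats it: A:12>9 B:3>2 C:7>4 D:7>2)
P1 drop B (A beats it: P:10>1 Q:11>8 S:6>2)
P2 drop S (Q beats it: A:10>7 C:12>9 D:8>2)
P1 drop C (A beats it: P:10>7 Q:11>5)
P1→{A,D} P2→{P,Q}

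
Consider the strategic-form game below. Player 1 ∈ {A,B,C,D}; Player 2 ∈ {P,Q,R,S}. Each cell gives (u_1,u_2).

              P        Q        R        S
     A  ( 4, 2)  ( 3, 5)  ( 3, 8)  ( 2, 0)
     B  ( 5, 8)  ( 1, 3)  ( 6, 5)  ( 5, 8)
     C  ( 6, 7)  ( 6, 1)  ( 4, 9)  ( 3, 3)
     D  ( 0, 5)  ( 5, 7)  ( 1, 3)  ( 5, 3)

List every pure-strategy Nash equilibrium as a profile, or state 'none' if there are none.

(A,P): not NE [P1→C gives 6>4; P2→R gives 8>2]
(A,Q): not NE [P1→C gives 6>3; P2→R gives 8>5]
(A,R): not NE [P1→B gives 6>3]
(A,S): not NE [P1→D gives 5>2; P2→R gives 8>0]
(B,P): not NE [P1→C gives 6>5]
(B,Q): not NE [P1→C gives 6>1; P2→S gives 8>3]
(B,R): not NE [P2→S gives 8>5]
(B,S): NE
(C,P): not NE [P2→R gives 9>7]
(C,Q): not NE [P2→R gives 9>1]
(C,R): not NE [P1→B gives 6>4]
(C,S): not NE [P1→D gives 5>3; P2→R gives 9>3]
(D,P): not NE [P1→C gives 6>0; P2→Q gives 7>5]
(D,Q): not NE [P1→C gives 6>5]
(D,R): not NE [P1→B gives 6>1; P2→Q gives 7>3]
(D,S): not NE [P2→Q gives 7>3]

NE set: (B,S)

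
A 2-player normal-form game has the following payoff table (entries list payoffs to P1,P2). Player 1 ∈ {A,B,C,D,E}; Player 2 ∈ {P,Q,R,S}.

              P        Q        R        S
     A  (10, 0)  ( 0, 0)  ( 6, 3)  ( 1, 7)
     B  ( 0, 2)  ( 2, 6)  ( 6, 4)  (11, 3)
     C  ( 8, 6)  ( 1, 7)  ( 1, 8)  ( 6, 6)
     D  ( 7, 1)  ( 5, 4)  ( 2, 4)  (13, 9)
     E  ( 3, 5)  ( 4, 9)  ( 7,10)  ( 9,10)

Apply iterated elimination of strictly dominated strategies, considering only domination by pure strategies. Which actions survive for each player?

P2 drop P (R beats it: A:3>0 B:4>2 C:8>6 D:4>1 E:10>5)
P1 drop A (E beats it: Q:4>0 R:7>6 S:9>1)
P1 drop C (B beats it: Q:2>1 R:6>1 S:11>6)
P1→{B,D,E} P2→{Q,R,S}

IESDS → P1:{B,D,E} P2:{Q,R,S}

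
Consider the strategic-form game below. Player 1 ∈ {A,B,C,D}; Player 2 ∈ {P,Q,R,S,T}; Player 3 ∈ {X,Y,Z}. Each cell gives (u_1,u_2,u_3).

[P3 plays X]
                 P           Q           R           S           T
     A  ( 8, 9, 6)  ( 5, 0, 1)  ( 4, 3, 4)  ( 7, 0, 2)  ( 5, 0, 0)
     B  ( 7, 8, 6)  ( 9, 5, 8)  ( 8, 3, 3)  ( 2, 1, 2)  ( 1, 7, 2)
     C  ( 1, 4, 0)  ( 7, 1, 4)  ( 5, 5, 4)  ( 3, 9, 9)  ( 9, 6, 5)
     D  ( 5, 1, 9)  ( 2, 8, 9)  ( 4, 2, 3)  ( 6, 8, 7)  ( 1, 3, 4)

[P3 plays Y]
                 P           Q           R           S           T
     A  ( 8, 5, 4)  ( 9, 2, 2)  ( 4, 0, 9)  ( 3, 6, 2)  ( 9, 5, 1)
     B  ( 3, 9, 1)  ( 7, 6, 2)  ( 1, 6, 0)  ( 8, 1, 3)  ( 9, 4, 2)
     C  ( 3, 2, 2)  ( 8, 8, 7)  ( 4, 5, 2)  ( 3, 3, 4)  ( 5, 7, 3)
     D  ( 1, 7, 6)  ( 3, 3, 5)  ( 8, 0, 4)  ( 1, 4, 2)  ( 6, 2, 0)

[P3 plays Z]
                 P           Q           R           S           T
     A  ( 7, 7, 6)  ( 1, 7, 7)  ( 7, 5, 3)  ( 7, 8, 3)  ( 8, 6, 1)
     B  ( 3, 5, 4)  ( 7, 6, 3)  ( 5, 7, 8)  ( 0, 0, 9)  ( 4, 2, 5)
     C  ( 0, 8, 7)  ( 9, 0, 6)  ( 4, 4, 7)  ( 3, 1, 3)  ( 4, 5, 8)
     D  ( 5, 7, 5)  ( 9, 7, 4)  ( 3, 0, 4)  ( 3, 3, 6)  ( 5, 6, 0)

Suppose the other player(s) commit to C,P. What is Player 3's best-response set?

u_3(X vs C,P) = 0
u_3(Y vs C,P) = 2
u_3(Z vs C,P) = 7
max payoff 7 at {Z}

argmax u_3 = {Z}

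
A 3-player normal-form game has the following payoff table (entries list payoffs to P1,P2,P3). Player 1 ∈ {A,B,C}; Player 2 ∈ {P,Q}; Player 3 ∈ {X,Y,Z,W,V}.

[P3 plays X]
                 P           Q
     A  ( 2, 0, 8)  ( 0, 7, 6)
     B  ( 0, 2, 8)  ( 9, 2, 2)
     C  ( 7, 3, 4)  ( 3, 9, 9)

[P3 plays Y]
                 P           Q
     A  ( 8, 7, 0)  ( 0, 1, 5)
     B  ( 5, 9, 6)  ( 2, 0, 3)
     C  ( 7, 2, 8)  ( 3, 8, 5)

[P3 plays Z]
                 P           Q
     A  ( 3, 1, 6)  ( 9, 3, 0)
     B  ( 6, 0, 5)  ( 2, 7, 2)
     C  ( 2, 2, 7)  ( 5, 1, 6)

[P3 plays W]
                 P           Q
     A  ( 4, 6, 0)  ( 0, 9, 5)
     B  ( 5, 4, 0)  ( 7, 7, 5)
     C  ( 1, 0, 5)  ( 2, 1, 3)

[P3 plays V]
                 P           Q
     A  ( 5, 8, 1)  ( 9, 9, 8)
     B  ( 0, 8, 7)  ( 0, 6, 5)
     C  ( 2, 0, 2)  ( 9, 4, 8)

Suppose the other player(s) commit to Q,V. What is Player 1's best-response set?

u_1(A vs Q,V) = 9
u_1(B vs Q,V) = 0
u_1(C vs Q,V) = 9
max payoff 9 at {A,C}

argmax u_1 = {A,C}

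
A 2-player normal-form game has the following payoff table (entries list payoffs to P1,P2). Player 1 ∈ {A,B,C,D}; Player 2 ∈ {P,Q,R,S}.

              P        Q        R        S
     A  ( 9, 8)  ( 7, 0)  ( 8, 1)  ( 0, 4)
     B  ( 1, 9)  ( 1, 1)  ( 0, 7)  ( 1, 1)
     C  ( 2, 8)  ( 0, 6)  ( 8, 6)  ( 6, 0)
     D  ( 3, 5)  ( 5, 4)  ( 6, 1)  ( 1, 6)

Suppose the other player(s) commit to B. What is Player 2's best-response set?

P2 best: {P}

u_2(P vs B) = 9
u_2(Q vs B) = 1
u_2(R vs B) = 7
u_2(S vs B) = 1
max payoff 9 at {P}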